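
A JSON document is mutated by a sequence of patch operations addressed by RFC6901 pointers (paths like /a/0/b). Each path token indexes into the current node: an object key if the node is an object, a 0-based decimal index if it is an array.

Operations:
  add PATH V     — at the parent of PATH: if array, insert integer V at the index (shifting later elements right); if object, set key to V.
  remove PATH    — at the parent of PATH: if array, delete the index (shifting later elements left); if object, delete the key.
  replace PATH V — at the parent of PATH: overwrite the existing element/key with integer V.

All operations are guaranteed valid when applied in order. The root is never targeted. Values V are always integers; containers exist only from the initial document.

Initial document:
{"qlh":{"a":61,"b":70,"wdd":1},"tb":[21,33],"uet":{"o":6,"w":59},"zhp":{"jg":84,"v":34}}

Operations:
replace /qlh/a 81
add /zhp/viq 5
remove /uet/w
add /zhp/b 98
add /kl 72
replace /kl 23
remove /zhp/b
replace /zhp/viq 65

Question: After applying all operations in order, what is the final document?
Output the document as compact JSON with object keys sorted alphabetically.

Answer: {"kl":23,"qlh":{"a":81,"b":70,"wdd":1},"tb":[21,33],"uet":{"o":6},"zhp":{"jg":84,"v":34,"viq":65}}

Derivation:
After op 1 (replace /qlh/a 81): {"qlh":{"a":81,"b":70,"wdd":1},"tb":[21,33],"uet":{"o":6,"w":59},"zhp":{"jg":84,"v":34}}
After op 2 (add /zhp/viq 5): {"qlh":{"a":81,"b":70,"wdd":1},"tb":[21,33],"uet":{"o":6,"w":59},"zhp":{"jg":84,"v":34,"viq":5}}
After op 3 (remove /uet/w): {"qlh":{"a":81,"b":70,"wdd":1},"tb":[21,33],"uet":{"o":6},"zhp":{"jg":84,"v":34,"viq":5}}
After op 4 (add /zhp/b 98): {"qlh":{"a":81,"b":70,"wdd":1},"tb":[21,33],"uet":{"o":6},"zhp":{"b":98,"jg":84,"v":34,"viq":5}}
After op 5 (add /kl 72): {"kl":72,"qlh":{"a":81,"b":70,"wdd":1},"tb":[21,33],"uet":{"o":6},"zhp":{"b":98,"jg":84,"v":34,"viq":5}}
After op 6 (replace /kl 23): {"kl":23,"qlh":{"a":81,"b":70,"wdd":1},"tb":[21,33],"uet":{"o":6},"zhp":{"b":98,"jg":84,"v":34,"viq":5}}
After op 7 (remove /zhp/b): {"kl":23,"qlh":{"a":81,"b":70,"wdd":1},"tb":[21,33],"uet":{"o":6},"zhp":{"jg":84,"v":34,"viq":5}}
After op 8 (replace /zhp/viq 65): {"kl":23,"qlh":{"a":81,"b":70,"wdd":1},"tb":[21,33],"uet":{"o":6},"zhp":{"jg":84,"v":34,"viq":65}}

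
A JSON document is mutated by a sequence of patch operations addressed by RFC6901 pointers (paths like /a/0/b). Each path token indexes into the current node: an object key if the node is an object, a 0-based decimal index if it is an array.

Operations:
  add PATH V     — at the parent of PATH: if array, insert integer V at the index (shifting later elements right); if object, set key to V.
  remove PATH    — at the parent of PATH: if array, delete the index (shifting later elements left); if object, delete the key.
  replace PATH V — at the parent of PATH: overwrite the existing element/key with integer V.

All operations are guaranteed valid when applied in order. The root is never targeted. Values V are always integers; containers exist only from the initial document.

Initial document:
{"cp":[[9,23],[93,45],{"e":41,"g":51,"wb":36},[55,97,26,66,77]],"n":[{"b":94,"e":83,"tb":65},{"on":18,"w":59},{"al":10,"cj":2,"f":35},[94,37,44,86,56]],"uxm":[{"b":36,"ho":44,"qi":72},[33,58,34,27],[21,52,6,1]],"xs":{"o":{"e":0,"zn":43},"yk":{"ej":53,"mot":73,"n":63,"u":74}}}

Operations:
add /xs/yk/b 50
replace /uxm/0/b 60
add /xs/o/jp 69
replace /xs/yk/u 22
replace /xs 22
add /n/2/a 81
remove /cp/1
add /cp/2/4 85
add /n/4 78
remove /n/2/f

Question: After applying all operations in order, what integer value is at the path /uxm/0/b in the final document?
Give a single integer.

Answer: 60

Derivation:
After op 1 (add /xs/yk/b 50): {"cp":[[9,23],[93,45],{"e":41,"g":51,"wb":36},[55,97,26,66,77]],"n":[{"b":94,"e":83,"tb":65},{"on":18,"w":59},{"al":10,"cj":2,"f":35},[94,37,44,86,56]],"uxm":[{"b":36,"ho":44,"qi":72},[33,58,34,27],[21,52,6,1]],"xs":{"o":{"e":0,"zn":43},"yk":{"b":50,"ej":53,"mot":73,"n":63,"u":74}}}
After op 2 (replace /uxm/0/b 60): {"cp":[[9,23],[93,45],{"e":41,"g":51,"wb":36},[55,97,26,66,77]],"n":[{"b":94,"e":83,"tb":65},{"on":18,"w":59},{"al":10,"cj":2,"f":35},[94,37,44,86,56]],"uxm":[{"b":60,"ho":44,"qi":72},[33,58,34,27],[21,52,6,1]],"xs":{"o":{"e":0,"zn":43},"yk":{"b":50,"ej":53,"mot":73,"n":63,"u":74}}}
After op 3 (add /xs/o/jp 69): {"cp":[[9,23],[93,45],{"e":41,"g":51,"wb":36},[55,97,26,66,77]],"n":[{"b":94,"e":83,"tb":65},{"on":18,"w":59},{"al":10,"cj":2,"f":35},[94,37,44,86,56]],"uxm":[{"b":60,"ho":44,"qi":72},[33,58,34,27],[21,52,6,1]],"xs":{"o":{"e":0,"jp":69,"zn":43},"yk":{"b":50,"ej":53,"mot":73,"n":63,"u":74}}}
After op 4 (replace /xs/yk/u 22): {"cp":[[9,23],[93,45],{"e":41,"g":51,"wb":36},[55,97,26,66,77]],"n":[{"b":94,"e":83,"tb":65},{"on":18,"w":59},{"al":10,"cj":2,"f":35},[94,37,44,86,56]],"uxm":[{"b":60,"ho":44,"qi":72},[33,58,34,27],[21,52,6,1]],"xs":{"o":{"e":0,"jp":69,"zn":43},"yk":{"b":50,"ej":53,"mot":73,"n":63,"u":22}}}
After op 5 (replace /xs 22): {"cp":[[9,23],[93,45],{"e":41,"g":51,"wb":36},[55,97,26,66,77]],"n":[{"b":94,"e":83,"tb":65},{"on":18,"w":59},{"al":10,"cj":2,"f":35},[94,37,44,86,56]],"uxm":[{"b":60,"ho":44,"qi":72},[33,58,34,27],[21,52,6,1]],"xs":22}
After op 6 (add /n/2/a 81): {"cp":[[9,23],[93,45],{"e":41,"g":51,"wb":36},[55,97,26,66,77]],"n":[{"b":94,"e":83,"tb":65},{"on":18,"w":59},{"a":81,"al":10,"cj":2,"f":35},[94,37,44,86,56]],"uxm":[{"b":60,"ho":44,"qi":72},[33,58,34,27],[21,52,6,1]],"xs":22}
After op 7 (remove /cp/1): {"cp":[[9,23],{"e":41,"g":51,"wb":36},[55,97,26,66,77]],"n":[{"b":94,"e":83,"tb":65},{"on":18,"w":59},{"a":81,"al":10,"cj":2,"f":35},[94,37,44,86,56]],"uxm":[{"b":60,"ho":44,"qi":72},[33,58,34,27],[21,52,6,1]],"xs":22}
After op 8 (add /cp/2/4 85): {"cp":[[9,23],{"e":41,"g":51,"wb":36},[55,97,26,66,85,77]],"n":[{"b":94,"e":83,"tb":65},{"on":18,"w":59},{"a":81,"al":10,"cj":2,"f":35},[94,37,44,86,56]],"uxm":[{"b":60,"ho":44,"qi":72},[33,58,34,27],[21,52,6,1]],"xs":22}
After op 9 (add /n/4 78): {"cp":[[9,23],{"e":41,"g":51,"wb":36},[55,97,26,66,85,77]],"n":[{"b":94,"e":83,"tb":65},{"on":18,"w":59},{"a":81,"al":10,"cj":2,"f":35},[94,37,44,86,56],78],"uxm":[{"b":60,"ho":44,"qi":72},[33,58,34,27],[21,52,6,1]],"xs":22}
After op 10 (remove /n/2/f): {"cp":[[9,23],{"e":41,"g":51,"wb":36},[55,97,26,66,85,77]],"n":[{"b":94,"e":83,"tb":65},{"on":18,"w":59},{"a":81,"al":10,"cj":2},[94,37,44,86,56],78],"uxm":[{"b":60,"ho":44,"qi":72},[33,58,34,27],[21,52,6,1]],"xs":22}
Value at /uxm/0/b: 60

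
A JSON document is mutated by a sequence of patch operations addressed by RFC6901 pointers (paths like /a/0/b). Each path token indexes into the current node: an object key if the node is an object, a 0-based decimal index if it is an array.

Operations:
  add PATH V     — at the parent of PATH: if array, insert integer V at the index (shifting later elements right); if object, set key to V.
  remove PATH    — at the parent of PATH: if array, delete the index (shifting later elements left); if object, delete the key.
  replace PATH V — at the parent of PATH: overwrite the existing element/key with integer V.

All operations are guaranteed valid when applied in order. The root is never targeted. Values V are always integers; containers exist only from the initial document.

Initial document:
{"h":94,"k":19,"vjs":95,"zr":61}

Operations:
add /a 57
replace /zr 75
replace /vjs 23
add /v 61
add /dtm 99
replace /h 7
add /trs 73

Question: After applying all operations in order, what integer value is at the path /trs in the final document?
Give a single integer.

After op 1 (add /a 57): {"a":57,"h":94,"k":19,"vjs":95,"zr":61}
After op 2 (replace /zr 75): {"a":57,"h":94,"k":19,"vjs":95,"zr":75}
After op 3 (replace /vjs 23): {"a":57,"h":94,"k":19,"vjs":23,"zr":75}
After op 4 (add /v 61): {"a":57,"h":94,"k":19,"v":61,"vjs":23,"zr":75}
After op 5 (add /dtm 99): {"a":57,"dtm":99,"h":94,"k":19,"v":61,"vjs":23,"zr":75}
After op 6 (replace /h 7): {"a":57,"dtm":99,"h":7,"k":19,"v":61,"vjs":23,"zr":75}
After op 7 (add /trs 73): {"a":57,"dtm":99,"h":7,"k":19,"trs":73,"v":61,"vjs":23,"zr":75}
Value at /trs: 73

Answer: 73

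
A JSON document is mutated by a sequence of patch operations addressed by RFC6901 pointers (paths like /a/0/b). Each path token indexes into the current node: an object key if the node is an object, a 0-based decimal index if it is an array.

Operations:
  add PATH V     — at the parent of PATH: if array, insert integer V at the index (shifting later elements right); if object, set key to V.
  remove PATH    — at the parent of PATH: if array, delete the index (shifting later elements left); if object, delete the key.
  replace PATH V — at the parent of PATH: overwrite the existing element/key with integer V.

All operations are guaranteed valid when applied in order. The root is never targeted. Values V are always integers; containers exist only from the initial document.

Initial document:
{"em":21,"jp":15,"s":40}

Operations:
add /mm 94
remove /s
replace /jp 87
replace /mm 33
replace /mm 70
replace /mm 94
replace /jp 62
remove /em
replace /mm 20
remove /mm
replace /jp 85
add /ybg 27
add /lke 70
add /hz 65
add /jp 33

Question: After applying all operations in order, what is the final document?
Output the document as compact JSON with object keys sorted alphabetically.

Answer: {"hz":65,"jp":33,"lke":70,"ybg":27}

Derivation:
After op 1 (add /mm 94): {"em":21,"jp":15,"mm":94,"s":40}
After op 2 (remove /s): {"em":21,"jp":15,"mm":94}
After op 3 (replace /jp 87): {"em":21,"jp":87,"mm":94}
After op 4 (replace /mm 33): {"em":21,"jp":87,"mm":33}
After op 5 (replace /mm 70): {"em":21,"jp":87,"mm":70}
After op 6 (replace /mm 94): {"em":21,"jp":87,"mm":94}
After op 7 (replace /jp 62): {"em":21,"jp":62,"mm":94}
After op 8 (remove /em): {"jp":62,"mm":94}
After op 9 (replace /mm 20): {"jp":62,"mm":20}
After op 10 (remove /mm): {"jp":62}
After op 11 (replace /jp 85): {"jp":85}
After op 12 (add /ybg 27): {"jp":85,"ybg":27}
After op 13 (add /lke 70): {"jp":85,"lke":70,"ybg":27}
After op 14 (add /hz 65): {"hz":65,"jp":85,"lke":70,"ybg":27}
After op 15 (add /jp 33): {"hz":65,"jp":33,"lke":70,"ybg":27}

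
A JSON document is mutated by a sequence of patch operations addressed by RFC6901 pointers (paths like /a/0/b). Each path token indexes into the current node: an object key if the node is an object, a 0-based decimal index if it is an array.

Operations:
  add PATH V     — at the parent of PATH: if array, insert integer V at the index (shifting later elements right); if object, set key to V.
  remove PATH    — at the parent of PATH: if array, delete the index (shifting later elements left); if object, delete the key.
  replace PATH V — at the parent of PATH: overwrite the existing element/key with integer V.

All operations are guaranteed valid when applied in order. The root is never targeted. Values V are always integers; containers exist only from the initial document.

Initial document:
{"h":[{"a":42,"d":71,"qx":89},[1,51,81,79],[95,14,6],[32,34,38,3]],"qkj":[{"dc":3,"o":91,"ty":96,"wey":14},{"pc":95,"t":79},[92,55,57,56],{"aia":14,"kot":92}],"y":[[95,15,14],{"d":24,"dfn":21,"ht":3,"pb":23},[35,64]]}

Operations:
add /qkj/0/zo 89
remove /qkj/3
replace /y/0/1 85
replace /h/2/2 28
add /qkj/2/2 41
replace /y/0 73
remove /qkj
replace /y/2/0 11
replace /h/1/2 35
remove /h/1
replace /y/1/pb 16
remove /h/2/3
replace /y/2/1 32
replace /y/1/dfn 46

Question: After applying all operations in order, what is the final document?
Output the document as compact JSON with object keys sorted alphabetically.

After op 1 (add /qkj/0/zo 89): {"h":[{"a":42,"d":71,"qx":89},[1,51,81,79],[95,14,6],[32,34,38,3]],"qkj":[{"dc":3,"o":91,"ty":96,"wey":14,"zo":89},{"pc":95,"t":79},[92,55,57,56],{"aia":14,"kot":92}],"y":[[95,15,14],{"d":24,"dfn":21,"ht":3,"pb":23},[35,64]]}
After op 2 (remove /qkj/3): {"h":[{"a":42,"d":71,"qx":89},[1,51,81,79],[95,14,6],[32,34,38,3]],"qkj":[{"dc":3,"o":91,"ty":96,"wey":14,"zo":89},{"pc":95,"t":79},[92,55,57,56]],"y":[[95,15,14],{"d":24,"dfn":21,"ht":3,"pb":23},[35,64]]}
After op 3 (replace /y/0/1 85): {"h":[{"a":42,"d":71,"qx":89},[1,51,81,79],[95,14,6],[32,34,38,3]],"qkj":[{"dc":3,"o":91,"ty":96,"wey":14,"zo":89},{"pc":95,"t":79},[92,55,57,56]],"y":[[95,85,14],{"d":24,"dfn":21,"ht":3,"pb":23},[35,64]]}
After op 4 (replace /h/2/2 28): {"h":[{"a":42,"d":71,"qx":89},[1,51,81,79],[95,14,28],[32,34,38,3]],"qkj":[{"dc":3,"o":91,"ty":96,"wey":14,"zo":89},{"pc":95,"t":79},[92,55,57,56]],"y":[[95,85,14],{"d":24,"dfn":21,"ht":3,"pb":23},[35,64]]}
After op 5 (add /qkj/2/2 41): {"h":[{"a":42,"d":71,"qx":89},[1,51,81,79],[95,14,28],[32,34,38,3]],"qkj":[{"dc":3,"o":91,"ty":96,"wey":14,"zo":89},{"pc":95,"t":79},[92,55,41,57,56]],"y":[[95,85,14],{"d":24,"dfn":21,"ht":3,"pb":23},[35,64]]}
After op 6 (replace /y/0 73): {"h":[{"a":42,"d":71,"qx":89},[1,51,81,79],[95,14,28],[32,34,38,3]],"qkj":[{"dc":3,"o":91,"ty":96,"wey":14,"zo":89},{"pc":95,"t":79},[92,55,41,57,56]],"y":[73,{"d":24,"dfn":21,"ht":3,"pb":23},[35,64]]}
After op 7 (remove /qkj): {"h":[{"a":42,"d":71,"qx":89},[1,51,81,79],[95,14,28],[32,34,38,3]],"y":[73,{"d":24,"dfn":21,"ht":3,"pb":23},[35,64]]}
After op 8 (replace /y/2/0 11): {"h":[{"a":42,"d":71,"qx":89},[1,51,81,79],[95,14,28],[32,34,38,3]],"y":[73,{"d":24,"dfn":21,"ht":3,"pb":23},[11,64]]}
After op 9 (replace /h/1/2 35): {"h":[{"a":42,"d":71,"qx":89},[1,51,35,79],[95,14,28],[32,34,38,3]],"y":[73,{"d":24,"dfn":21,"ht":3,"pb":23},[11,64]]}
After op 10 (remove /h/1): {"h":[{"a":42,"d":71,"qx":89},[95,14,28],[32,34,38,3]],"y":[73,{"d":24,"dfn":21,"ht":3,"pb":23},[11,64]]}
After op 11 (replace /y/1/pb 16): {"h":[{"a":42,"d":71,"qx":89},[95,14,28],[32,34,38,3]],"y":[73,{"d":24,"dfn":21,"ht":3,"pb":16},[11,64]]}
After op 12 (remove /h/2/3): {"h":[{"a":42,"d":71,"qx":89},[95,14,28],[32,34,38]],"y":[73,{"d":24,"dfn":21,"ht":3,"pb":16},[11,64]]}
After op 13 (replace /y/2/1 32): {"h":[{"a":42,"d":71,"qx":89},[95,14,28],[32,34,38]],"y":[73,{"d":24,"dfn":21,"ht":3,"pb":16},[11,32]]}
After op 14 (replace /y/1/dfn 46): {"h":[{"a":42,"d":71,"qx":89},[95,14,28],[32,34,38]],"y":[73,{"d":24,"dfn":46,"ht":3,"pb":16},[11,32]]}

Answer: {"h":[{"a":42,"d":71,"qx":89},[95,14,28],[32,34,38]],"y":[73,{"d":24,"dfn":46,"ht":3,"pb":16},[11,32]]}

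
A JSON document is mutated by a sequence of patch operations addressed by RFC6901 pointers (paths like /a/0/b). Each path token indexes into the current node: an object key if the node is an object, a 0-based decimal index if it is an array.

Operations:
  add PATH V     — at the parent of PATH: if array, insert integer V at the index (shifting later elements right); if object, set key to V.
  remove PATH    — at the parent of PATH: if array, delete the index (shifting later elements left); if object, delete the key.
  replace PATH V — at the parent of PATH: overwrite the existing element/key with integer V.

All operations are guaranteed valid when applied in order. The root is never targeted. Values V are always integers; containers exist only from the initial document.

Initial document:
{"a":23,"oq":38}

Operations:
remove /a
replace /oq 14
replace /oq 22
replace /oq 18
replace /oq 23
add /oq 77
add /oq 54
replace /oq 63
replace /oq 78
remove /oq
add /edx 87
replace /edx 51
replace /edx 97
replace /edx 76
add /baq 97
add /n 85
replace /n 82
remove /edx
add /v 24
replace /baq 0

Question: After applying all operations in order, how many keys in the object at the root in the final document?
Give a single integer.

Answer: 3

Derivation:
After op 1 (remove /a): {"oq":38}
After op 2 (replace /oq 14): {"oq":14}
After op 3 (replace /oq 22): {"oq":22}
After op 4 (replace /oq 18): {"oq":18}
After op 5 (replace /oq 23): {"oq":23}
After op 6 (add /oq 77): {"oq":77}
After op 7 (add /oq 54): {"oq":54}
After op 8 (replace /oq 63): {"oq":63}
After op 9 (replace /oq 78): {"oq":78}
After op 10 (remove /oq): {}
After op 11 (add /edx 87): {"edx":87}
After op 12 (replace /edx 51): {"edx":51}
After op 13 (replace /edx 97): {"edx":97}
After op 14 (replace /edx 76): {"edx":76}
After op 15 (add /baq 97): {"baq":97,"edx":76}
After op 16 (add /n 85): {"baq":97,"edx":76,"n":85}
After op 17 (replace /n 82): {"baq":97,"edx":76,"n":82}
After op 18 (remove /edx): {"baq":97,"n":82}
After op 19 (add /v 24): {"baq":97,"n":82,"v":24}
After op 20 (replace /baq 0): {"baq":0,"n":82,"v":24}
Size at the root: 3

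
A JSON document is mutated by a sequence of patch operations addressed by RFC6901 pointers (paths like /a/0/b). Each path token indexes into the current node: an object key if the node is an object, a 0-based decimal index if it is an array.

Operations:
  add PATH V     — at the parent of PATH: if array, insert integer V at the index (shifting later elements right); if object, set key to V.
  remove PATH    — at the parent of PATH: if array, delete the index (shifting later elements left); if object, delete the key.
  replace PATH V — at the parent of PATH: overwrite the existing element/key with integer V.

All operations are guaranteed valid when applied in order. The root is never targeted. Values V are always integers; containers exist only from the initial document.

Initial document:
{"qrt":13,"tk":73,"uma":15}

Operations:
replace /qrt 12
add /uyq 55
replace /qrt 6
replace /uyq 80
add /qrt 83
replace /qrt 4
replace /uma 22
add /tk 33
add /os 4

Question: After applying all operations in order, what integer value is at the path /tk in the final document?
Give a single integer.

After op 1 (replace /qrt 12): {"qrt":12,"tk":73,"uma":15}
After op 2 (add /uyq 55): {"qrt":12,"tk":73,"uma":15,"uyq":55}
After op 3 (replace /qrt 6): {"qrt":6,"tk":73,"uma":15,"uyq":55}
After op 4 (replace /uyq 80): {"qrt":6,"tk":73,"uma":15,"uyq":80}
After op 5 (add /qrt 83): {"qrt":83,"tk":73,"uma":15,"uyq":80}
After op 6 (replace /qrt 4): {"qrt":4,"tk":73,"uma":15,"uyq":80}
After op 7 (replace /uma 22): {"qrt":4,"tk":73,"uma":22,"uyq":80}
After op 8 (add /tk 33): {"qrt":4,"tk":33,"uma":22,"uyq":80}
After op 9 (add /os 4): {"os":4,"qrt":4,"tk":33,"uma":22,"uyq":80}
Value at /tk: 33

Answer: 33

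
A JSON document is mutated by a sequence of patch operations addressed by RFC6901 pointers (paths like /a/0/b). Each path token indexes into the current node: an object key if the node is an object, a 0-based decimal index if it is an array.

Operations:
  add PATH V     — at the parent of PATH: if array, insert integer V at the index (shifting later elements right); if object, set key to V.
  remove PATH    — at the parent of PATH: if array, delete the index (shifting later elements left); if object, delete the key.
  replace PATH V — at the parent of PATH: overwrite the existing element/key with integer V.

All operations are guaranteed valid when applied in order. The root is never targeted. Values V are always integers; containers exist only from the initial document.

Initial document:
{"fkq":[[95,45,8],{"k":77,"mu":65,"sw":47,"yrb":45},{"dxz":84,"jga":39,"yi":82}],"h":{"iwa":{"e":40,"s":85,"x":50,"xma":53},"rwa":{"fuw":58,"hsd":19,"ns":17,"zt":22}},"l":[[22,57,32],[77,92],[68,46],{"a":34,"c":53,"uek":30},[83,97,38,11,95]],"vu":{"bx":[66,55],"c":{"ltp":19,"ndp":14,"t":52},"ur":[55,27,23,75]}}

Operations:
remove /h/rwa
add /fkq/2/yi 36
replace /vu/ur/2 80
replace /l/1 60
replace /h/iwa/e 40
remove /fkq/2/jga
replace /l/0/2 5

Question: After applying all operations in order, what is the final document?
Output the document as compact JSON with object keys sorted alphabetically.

Answer: {"fkq":[[95,45,8],{"k":77,"mu":65,"sw":47,"yrb":45},{"dxz":84,"yi":36}],"h":{"iwa":{"e":40,"s":85,"x":50,"xma":53}},"l":[[22,57,5],60,[68,46],{"a":34,"c":53,"uek":30},[83,97,38,11,95]],"vu":{"bx":[66,55],"c":{"ltp":19,"ndp":14,"t":52},"ur":[55,27,80,75]}}

Derivation:
After op 1 (remove /h/rwa): {"fkq":[[95,45,8],{"k":77,"mu":65,"sw":47,"yrb":45},{"dxz":84,"jga":39,"yi":82}],"h":{"iwa":{"e":40,"s":85,"x":50,"xma":53}},"l":[[22,57,32],[77,92],[68,46],{"a":34,"c":53,"uek":30},[83,97,38,11,95]],"vu":{"bx":[66,55],"c":{"ltp":19,"ndp":14,"t":52},"ur":[55,27,23,75]}}
After op 2 (add /fkq/2/yi 36): {"fkq":[[95,45,8],{"k":77,"mu":65,"sw":47,"yrb":45},{"dxz":84,"jga":39,"yi":36}],"h":{"iwa":{"e":40,"s":85,"x":50,"xma":53}},"l":[[22,57,32],[77,92],[68,46],{"a":34,"c":53,"uek":30},[83,97,38,11,95]],"vu":{"bx":[66,55],"c":{"ltp":19,"ndp":14,"t":52},"ur":[55,27,23,75]}}
After op 3 (replace /vu/ur/2 80): {"fkq":[[95,45,8],{"k":77,"mu":65,"sw":47,"yrb":45},{"dxz":84,"jga":39,"yi":36}],"h":{"iwa":{"e":40,"s":85,"x":50,"xma":53}},"l":[[22,57,32],[77,92],[68,46],{"a":34,"c":53,"uek":30},[83,97,38,11,95]],"vu":{"bx":[66,55],"c":{"ltp":19,"ndp":14,"t":52},"ur":[55,27,80,75]}}
After op 4 (replace /l/1 60): {"fkq":[[95,45,8],{"k":77,"mu":65,"sw":47,"yrb":45},{"dxz":84,"jga":39,"yi":36}],"h":{"iwa":{"e":40,"s":85,"x":50,"xma":53}},"l":[[22,57,32],60,[68,46],{"a":34,"c":53,"uek":30},[83,97,38,11,95]],"vu":{"bx":[66,55],"c":{"ltp":19,"ndp":14,"t":52},"ur":[55,27,80,75]}}
After op 5 (replace /h/iwa/e 40): {"fkq":[[95,45,8],{"k":77,"mu":65,"sw":47,"yrb":45},{"dxz":84,"jga":39,"yi":36}],"h":{"iwa":{"e":40,"s":85,"x":50,"xma":53}},"l":[[22,57,32],60,[68,46],{"a":34,"c":53,"uek":30},[83,97,38,11,95]],"vu":{"bx":[66,55],"c":{"ltp":19,"ndp":14,"t":52},"ur":[55,27,80,75]}}
After op 6 (remove /fkq/2/jga): {"fkq":[[95,45,8],{"k":77,"mu":65,"sw":47,"yrb":45},{"dxz":84,"yi":36}],"h":{"iwa":{"e":40,"s":85,"x":50,"xma":53}},"l":[[22,57,32],60,[68,46],{"a":34,"c":53,"uek":30},[83,97,38,11,95]],"vu":{"bx":[66,55],"c":{"ltp":19,"ndp":14,"t":52},"ur":[55,27,80,75]}}
After op 7 (replace /l/0/2 5): {"fkq":[[95,45,8],{"k":77,"mu":65,"sw":47,"yrb":45},{"dxz":84,"yi":36}],"h":{"iwa":{"e":40,"s":85,"x":50,"xma":53}},"l":[[22,57,5],60,[68,46],{"a":34,"c":53,"uek":30},[83,97,38,11,95]],"vu":{"bx":[66,55],"c":{"ltp":19,"ndp":14,"t":52},"ur":[55,27,80,75]}}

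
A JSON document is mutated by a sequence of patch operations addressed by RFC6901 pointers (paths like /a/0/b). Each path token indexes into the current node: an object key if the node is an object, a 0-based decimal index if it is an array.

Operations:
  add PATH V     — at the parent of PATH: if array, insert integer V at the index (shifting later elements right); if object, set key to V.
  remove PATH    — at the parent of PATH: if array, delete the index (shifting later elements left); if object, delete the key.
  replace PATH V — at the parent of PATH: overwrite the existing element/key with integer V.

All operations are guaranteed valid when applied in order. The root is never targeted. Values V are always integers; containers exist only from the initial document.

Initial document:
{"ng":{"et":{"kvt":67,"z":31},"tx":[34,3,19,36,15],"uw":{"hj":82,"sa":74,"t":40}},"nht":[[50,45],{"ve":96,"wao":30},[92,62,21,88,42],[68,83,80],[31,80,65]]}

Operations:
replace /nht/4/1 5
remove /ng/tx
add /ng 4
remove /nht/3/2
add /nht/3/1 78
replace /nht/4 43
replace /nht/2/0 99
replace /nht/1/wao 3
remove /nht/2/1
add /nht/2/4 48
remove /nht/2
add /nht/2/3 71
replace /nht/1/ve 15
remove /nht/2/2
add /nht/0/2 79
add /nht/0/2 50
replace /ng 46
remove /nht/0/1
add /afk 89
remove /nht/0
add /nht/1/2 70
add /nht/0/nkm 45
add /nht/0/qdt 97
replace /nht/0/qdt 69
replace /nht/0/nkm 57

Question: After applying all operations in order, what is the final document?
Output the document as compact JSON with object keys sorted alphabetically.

After op 1 (replace /nht/4/1 5): {"ng":{"et":{"kvt":67,"z":31},"tx":[34,3,19,36,15],"uw":{"hj":82,"sa":74,"t":40}},"nht":[[50,45],{"ve":96,"wao":30},[92,62,21,88,42],[68,83,80],[31,5,65]]}
After op 2 (remove /ng/tx): {"ng":{"et":{"kvt":67,"z":31},"uw":{"hj":82,"sa":74,"t":40}},"nht":[[50,45],{"ve":96,"wao":30},[92,62,21,88,42],[68,83,80],[31,5,65]]}
After op 3 (add /ng 4): {"ng":4,"nht":[[50,45],{"ve":96,"wao":30},[92,62,21,88,42],[68,83,80],[31,5,65]]}
After op 4 (remove /nht/3/2): {"ng":4,"nht":[[50,45],{"ve":96,"wao":30},[92,62,21,88,42],[68,83],[31,5,65]]}
After op 5 (add /nht/3/1 78): {"ng":4,"nht":[[50,45],{"ve":96,"wao":30},[92,62,21,88,42],[68,78,83],[31,5,65]]}
After op 6 (replace /nht/4 43): {"ng":4,"nht":[[50,45],{"ve":96,"wao":30},[92,62,21,88,42],[68,78,83],43]}
After op 7 (replace /nht/2/0 99): {"ng":4,"nht":[[50,45],{"ve":96,"wao":30},[99,62,21,88,42],[68,78,83],43]}
After op 8 (replace /nht/1/wao 3): {"ng":4,"nht":[[50,45],{"ve":96,"wao":3},[99,62,21,88,42],[68,78,83],43]}
After op 9 (remove /nht/2/1): {"ng":4,"nht":[[50,45],{"ve":96,"wao":3},[99,21,88,42],[68,78,83],43]}
After op 10 (add /nht/2/4 48): {"ng":4,"nht":[[50,45],{"ve":96,"wao":3},[99,21,88,42,48],[68,78,83],43]}
After op 11 (remove /nht/2): {"ng":4,"nht":[[50,45],{"ve":96,"wao":3},[68,78,83],43]}
After op 12 (add /nht/2/3 71): {"ng":4,"nht":[[50,45],{"ve":96,"wao":3},[68,78,83,71],43]}
After op 13 (replace /nht/1/ve 15): {"ng":4,"nht":[[50,45],{"ve":15,"wao":3},[68,78,83,71],43]}
After op 14 (remove /nht/2/2): {"ng":4,"nht":[[50,45],{"ve":15,"wao":3},[68,78,71],43]}
After op 15 (add /nht/0/2 79): {"ng":4,"nht":[[50,45,79],{"ve":15,"wao":3},[68,78,71],43]}
After op 16 (add /nht/0/2 50): {"ng":4,"nht":[[50,45,50,79],{"ve":15,"wao":3},[68,78,71],43]}
After op 17 (replace /ng 46): {"ng":46,"nht":[[50,45,50,79],{"ve":15,"wao":3},[68,78,71],43]}
After op 18 (remove /nht/0/1): {"ng":46,"nht":[[50,50,79],{"ve":15,"wao":3},[68,78,71],43]}
After op 19 (add /afk 89): {"afk":89,"ng":46,"nht":[[50,50,79],{"ve":15,"wao":3},[68,78,71],43]}
After op 20 (remove /nht/0): {"afk":89,"ng":46,"nht":[{"ve":15,"wao":3},[68,78,71],43]}
After op 21 (add /nht/1/2 70): {"afk":89,"ng":46,"nht":[{"ve":15,"wao":3},[68,78,70,71],43]}
After op 22 (add /nht/0/nkm 45): {"afk":89,"ng":46,"nht":[{"nkm":45,"ve":15,"wao":3},[68,78,70,71],43]}
After op 23 (add /nht/0/qdt 97): {"afk":89,"ng":46,"nht":[{"nkm":45,"qdt":97,"ve":15,"wao":3},[68,78,70,71],43]}
After op 24 (replace /nht/0/qdt 69): {"afk":89,"ng":46,"nht":[{"nkm":45,"qdt":69,"ve":15,"wao":3},[68,78,70,71],43]}
After op 25 (replace /nht/0/nkm 57): {"afk":89,"ng":46,"nht":[{"nkm":57,"qdt":69,"ve":15,"wao":3},[68,78,70,71],43]}

Answer: {"afk":89,"ng":46,"nht":[{"nkm":57,"qdt":69,"ve":15,"wao":3},[68,78,70,71],43]}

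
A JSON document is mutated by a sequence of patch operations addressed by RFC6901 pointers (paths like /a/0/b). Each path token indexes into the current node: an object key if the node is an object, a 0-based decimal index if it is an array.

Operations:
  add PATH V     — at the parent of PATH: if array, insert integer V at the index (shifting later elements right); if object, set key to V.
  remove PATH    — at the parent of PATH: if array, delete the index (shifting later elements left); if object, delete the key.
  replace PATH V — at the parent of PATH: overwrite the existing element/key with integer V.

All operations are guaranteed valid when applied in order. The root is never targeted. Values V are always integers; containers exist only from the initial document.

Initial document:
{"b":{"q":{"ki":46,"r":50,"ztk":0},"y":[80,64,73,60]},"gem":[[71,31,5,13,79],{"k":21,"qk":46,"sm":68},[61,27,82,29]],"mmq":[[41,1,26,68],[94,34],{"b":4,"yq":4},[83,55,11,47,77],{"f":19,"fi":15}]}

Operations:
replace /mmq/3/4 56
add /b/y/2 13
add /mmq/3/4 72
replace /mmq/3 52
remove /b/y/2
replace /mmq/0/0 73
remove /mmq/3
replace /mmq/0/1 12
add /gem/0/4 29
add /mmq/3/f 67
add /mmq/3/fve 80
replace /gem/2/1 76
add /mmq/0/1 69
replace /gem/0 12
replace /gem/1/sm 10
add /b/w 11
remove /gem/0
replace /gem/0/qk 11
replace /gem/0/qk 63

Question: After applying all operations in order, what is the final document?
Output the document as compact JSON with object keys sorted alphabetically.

After op 1 (replace /mmq/3/4 56): {"b":{"q":{"ki":46,"r":50,"ztk":0},"y":[80,64,73,60]},"gem":[[71,31,5,13,79],{"k":21,"qk":46,"sm":68},[61,27,82,29]],"mmq":[[41,1,26,68],[94,34],{"b":4,"yq":4},[83,55,11,47,56],{"f":19,"fi":15}]}
After op 2 (add /b/y/2 13): {"b":{"q":{"ki":46,"r":50,"ztk":0},"y":[80,64,13,73,60]},"gem":[[71,31,5,13,79],{"k":21,"qk":46,"sm":68},[61,27,82,29]],"mmq":[[41,1,26,68],[94,34],{"b":4,"yq":4},[83,55,11,47,56],{"f":19,"fi":15}]}
After op 3 (add /mmq/3/4 72): {"b":{"q":{"ki":46,"r":50,"ztk":0},"y":[80,64,13,73,60]},"gem":[[71,31,5,13,79],{"k":21,"qk":46,"sm":68},[61,27,82,29]],"mmq":[[41,1,26,68],[94,34],{"b":4,"yq":4},[83,55,11,47,72,56],{"f":19,"fi":15}]}
After op 4 (replace /mmq/3 52): {"b":{"q":{"ki":46,"r":50,"ztk":0},"y":[80,64,13,73,60]},"gem":[[71,31,5,13,79],{"k":21,"qk":46,"sm":68},[61,27,82,29]],"mmq":[[41,1,26,68],[94,34],{"b":4,"yq":4},52,{"f":19,"fi":15}]}
After op 5 (remove /b/y/2): {"b":{"q":{"ki":46,"r":50,"ztk":0},"y":[80,64,73,60]},"gem":[[71,31,5,13,79],{"k":21,"qk":46,"sm":68},[61,27,82,29]],"mmq":[[41,1,26,68],[94,34],{"b":4,"yq":4},52,{"f":19,"fi":15}]}
After op 6 (replace /mmq/0/0 73): {"b":{"q":{"ki":46,"r":50,"ztk":0},"y":[80,64,73,60]},"gem":[[71,31,5,13,79],{"k":21,"qk":46,"sm":68},[61,27,82,29]],"mmq":[[73,1,26,68],[94,34],{"b":4,"yq":4},52,{"f":19,"fi":15}]}
After op 7 (remove /mmq/3): {"b":{"q":{"ki":46,"r":50,"ztk":0},"y":[80,64,73,60]},"gem":[[71,31,5,13,79],{"k":21,"qk":46,"sm":68},[61,27,82,29]],"mmq":[[73,1,26,68],[94,34],{"b":4,"yq":4},{"f":19,"fi":15}]}
After op 8 (replace /mmq/0/1 12): {"b":{"q":{"ki":46,"r":50,"ztk":0},"y":[80,64,73,60]},"gem":[[71,31,5,13,79],{"k":21,"qk":46,"sm":68},[61,27,82,29]],"mmq":[[73,12,26,68],[94,34],{"b":4,"yq":4},{"f":19,"fi":15}]}
After op 9 (add /gem/0/4 29): {"b":{"q":{"ki":46,"r":50,"ztk":0},"y":[80,64,73,60]},"gem":[[71,31,5,13,29,79],{"k":21,"qk":46,"sm":68},[61,27,82,29]],"mmq":[[73,12,26,68],[94,34],{"b":4,"yq":4},{"f":19,"fi":15}]}
After op 10 (add /mmq/3/f 67): {"b":{"q":{"ki":46,"r":50,"ztk":0},"y":[80,64,73,60]},"gem":[[71,31,5,13,29,79],{"k":21,"qk":46,"sm":68},[61,27,82,29]],"mmq":[[73,12,26,68],[94,34],{"b":4,"yq":4},{"f":67,"fi":15}]}
After op 11 (add /mmq/3/fve 80): {"b":{"q":{"ki":46,"r":50,"ztk":0},"y":[80,64,73,60]},"gem":[[71,31,5,13,29,79],{"k":21,"qk":46,"sm":68},[61,27,82,29]],"mmq":[[73,12,26,68],[94,34],{"b":4,"yq":4},{"f":67,"fi":15,"fve":80}]}
After op 12 (replace /gem/2/1 76): {"b":{"q":{"ki":46,"r":50,"ztk":0},"y":[80,64,73,60]},"gem":[[71,31,5,13,29,79],{"k":21,"qk":46,"sm":68},[61,76,82,29]],"mmq":[[73,12,26,68],[94,34],{"b":4,"yq":4},{"f":67,"fi":15,"fve":80}]}
After op 13 (add /mmq/0/1 69): {"b":{"q":{"ki":46,"r":50,"ztk":0},"y":[80,64,73,60]},"gem":[[71,31,5,13,29,79],{"k":21,"qk":46,"sm":68},[61,76,82,29]],"mmq":[[73,69,12,26,68],[94,34],{"b":4,"yq":4},{"f":67,"fi":15,"fve":80}]}
After op 14 (replace /gem/0 12): {"b":{"q":{"ki":46,"r":50,"ztk":0},"y":[80,64,73,60]},"gem":[12,{"k":21,"qk":46,"sm":68},[61,76,82,29]],"mmq":[[73,69,12,26,68],[94,34],{"b":4,"yq":4},{"f":67,"fi":15,"fve":80}]}
After op 15 (replace /gem/1/sm 10): {"b":{"q":{"ki":46,"r":50,"ztk":0},"y":[80,64,73,60]},"gem":[12,{"k":21,"qk":46,"sm":10},[61,76,82,29]],"mmq":[[73,69,12,26,68],[94,34],{"b":4,"yq":4},{"f":67,"fi":15,"fve":80}]}
After op 16 (add /b/w 11): {"b":{"q":{"ki":46,"r":50,"ztk":0},"w":11,"y":[80,64,73,60]},"gem":[12,{"k":21,"qk":46,"sm":10},[61,76,82,29]],"mmq":[[73,69,12,26,68],[94,34],{"b":4,"yq":4},{"f":67,"fi":15,"fve":80}]}
After op 17 (remove /gem/0): {"b":{"q":{"ki":46,"r":50,"ztk":0},"w":11,"y":[80,64,73,60]},"gem":[{"k":21,"qk":46,"sm":10},[61,76,82,29]],"mmq":[[73,69,12,26,68],[94,34],{"b":4,"yq":4},{"f":67,"fi":15,"fve":80}]}
After op 18 (replace /gem/0/qk 11): {"b":{"q":{"ki":46,"r":50,"ztk":0},"w":11,"y":[80,64,73,60]},"gem":[{"k":21,"qk":11,"sm":10},[61,76,82,29]],"mmq":[[73,69,12,26,68],[94,34],{"b":4,"yq":4},{"f":67,"fi":15,"fve":80}]}
After op 19 (replace /gem/0/qk 63): {"b":{"q":{"ki":46,"r":50,"ztk":0},"w":11,"y":[80,64,73,60]},"gem":[{"k":21,"qk":63,"sm":10},[61,76,82,29]],"mmq":[[73,69,12,26,68],[94,34],{"b":4,"yq":4},{"f":67,"fi":15,"fve":80}]}

Answer: {"b":{"q":{"ki":46,"r":50,"ztk":0},"w":11,"y":[80,64,73,60]},"gem":[{"k":21,"qk":63,"sm":10},[61,76,82,29]],"mmq":[[73,69,12,26,68],[94,34],{"b":4,"yq":4},{"f":67,"fi":15,"fve":80}]}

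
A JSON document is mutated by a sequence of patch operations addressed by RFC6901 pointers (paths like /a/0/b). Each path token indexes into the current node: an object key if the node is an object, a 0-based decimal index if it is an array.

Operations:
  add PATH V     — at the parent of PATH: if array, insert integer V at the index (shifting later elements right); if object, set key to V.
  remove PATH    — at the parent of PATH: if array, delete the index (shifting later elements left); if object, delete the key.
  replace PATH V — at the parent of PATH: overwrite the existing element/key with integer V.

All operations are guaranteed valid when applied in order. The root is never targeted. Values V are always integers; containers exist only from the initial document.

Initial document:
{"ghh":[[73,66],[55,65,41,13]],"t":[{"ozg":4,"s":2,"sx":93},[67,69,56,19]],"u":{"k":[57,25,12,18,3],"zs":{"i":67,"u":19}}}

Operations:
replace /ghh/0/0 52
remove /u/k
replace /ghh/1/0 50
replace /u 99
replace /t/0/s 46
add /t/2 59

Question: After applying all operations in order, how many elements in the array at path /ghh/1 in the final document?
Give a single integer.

After op 1 (replace /ghh/0/0 52): {"ghh":[[52,66],[55,65,41,13]],"t":[{"ozg":4,"s":2,"sx":93},[67,69,56,19]],"u":{"k":[57,25,12,18,3],"zs":{"i":67,"u":19}}}
After op 2 (remove /u/k): {"ghh":[[52,66],[55,65,41,13]],"t":[{"ozg":4,"s":2,"sx":93},[67,69,56,19]],"u":{"zs":{"i":67,"u":19}}}
After op 3 (replace /ghh/1/0 50): {"ghh":[[52,66],[50,65,41,13]],"t":[{"ozg":4,"s":2,"sx":93},[67,69,56,19]],"u":{"zs":{"i":67,"u":19}}}
After op 4 (replace /u 99): {"ghh":[[52,66],[50,65,41,13]],"t":[{"ozg":4,"s":2,"sx":93},[67,69,56,19]],"u":99}
After op 5 (replace /t/0/s 46): {"ghh":[[52,66],[50,65,41,13]],"t":[{"ozg":4,"s":46,"sx":93},[67,69,56,19]],"u":99}
After op 6 (add /t/2 59): {"ghh":[[52,66],[50,65,41,13]],"t":[{"ozg":4,"s":46,"sx":93},[67,69,56,19],59],"u":99}
Size at path /ghh/1: 4

Answer: 4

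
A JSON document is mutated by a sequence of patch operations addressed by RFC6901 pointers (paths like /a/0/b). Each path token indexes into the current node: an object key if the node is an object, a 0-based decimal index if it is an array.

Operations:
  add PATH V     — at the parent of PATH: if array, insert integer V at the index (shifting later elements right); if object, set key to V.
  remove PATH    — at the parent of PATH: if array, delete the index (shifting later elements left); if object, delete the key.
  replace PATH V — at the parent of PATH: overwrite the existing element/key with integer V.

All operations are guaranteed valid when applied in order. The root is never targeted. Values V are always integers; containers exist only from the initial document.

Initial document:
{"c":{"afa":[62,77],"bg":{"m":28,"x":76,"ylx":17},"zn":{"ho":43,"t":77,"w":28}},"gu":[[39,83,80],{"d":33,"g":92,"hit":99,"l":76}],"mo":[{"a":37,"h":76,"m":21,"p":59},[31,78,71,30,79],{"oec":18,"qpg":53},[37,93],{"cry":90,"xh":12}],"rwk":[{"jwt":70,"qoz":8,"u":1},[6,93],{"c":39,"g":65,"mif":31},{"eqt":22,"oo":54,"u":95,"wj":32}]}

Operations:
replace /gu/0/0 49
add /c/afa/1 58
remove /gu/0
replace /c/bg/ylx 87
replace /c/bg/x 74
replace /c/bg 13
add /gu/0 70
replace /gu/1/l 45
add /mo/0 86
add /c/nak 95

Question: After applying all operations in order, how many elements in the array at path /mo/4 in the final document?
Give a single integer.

After op 1 (replace /gu/0/0 49): {"c":{"afa":[62,77],"bg":{"m":28,"x":76,"ylx":17},"zn":{"ho":43,"t":77,"w":28}},"gu":[[49,83,80],{"d":33,"g":92,"hit":99,"l":76}],"mo":[{"a":37,"h":76,"m":21,"p":59},[31,78,71,30,79],{"oec":18,"qpg":53},[37,93],{"cry":90,"xh":12}],"rwk":[{"jwt":70,"qoz":8,"u":1},[6,93],{"c":39,"g":65,"mif":31},{"eqt":22,"oo":54,"u":95,"wj":32}]}
After op 2 (add /c/afa/1 58): {"c":{"afa":[62,58,77],"bg":{"m":28,"x":76,"ylx":17},"zn":{"ho":43,"t":77,"w":28}},"gu":[[49,83,80],{"d":33,"g":92,"hit":99,"l":76}],"mo":[{"a":37,"h":76,"m":21,"p":59},[31,78,71,30,79],{"oec":18,"qpg":53},[37,93],{"cry":90,"xh":12}],"rwk":[{"jwt":70,"qoz":8,"u":1},[6,93],{"c":39,"g":65,"mif":31},{"eqt":22,"oo":54,"u":95,"wj":32}]}
After op 3 (remove /gu/0): {"c":{"afa":[62,58,77],"bg":{"m":28,"x":76,"ylx":17},"zn":{"ho":43,"t":77,"w":28}},"gu":[{"d":33,"g":92,"hit":99,"l":76}],"mo":[{"a":37,"h":76,"m":21,"p":59},[31,78,71,30,79],{"oec":18,"qpg":53},[37,93],{"cry":90,"xh":12}],"rwk":[{"jwt":70,"qoz":8,"u":1},[6,93],{"c":39,"g":65,"mif":31},{"eqt":22,"oo":54,"u":95,"wj":32}]}
After op 4 (replace /c/bg/ylx 87): {"c":{"afa":[62,58,77],"bg":{"m":28,"x":76,"ylx":87},"zn":{"ho":43,"t":77,"w":28}},"gu":[{"d":33,"g":92,"hit":99,"l":76}],"mo":[{"a":37,"h":76,"m":21,"p":59},[31,78,71,30,79],{"oec":18,"qpg":53},[37,93],{"cry":90,"xh":12}],"rwk":[{"jwt":70,"qoz":8,"u":1},[6,93],{"c":39,"g":65,"mif":31},{"eqt":22,"oo":54,"u":95,"wj":32}]}
After op 5 (replace /c/bg/x 74): {"c":{"afa":[62,58,77],"bg":{"m":28,"x":74,"ylx":87},"zn":{"ho":43,"t":77,"w":28}},"gu":[{"d":33,"g":92,"hit":99,"l":76}],"mo":[{"a":37,"h":76,"m":21,"p":59},[31,78,71,30,79],{"oec":18,"qpg":53},[37,93],{"cry":90,"xh":12}],"rwk":[{"jwt":70,"qoz":8,"u":1},[6,93],{"c":39,"g":65,"mif":31},{"eqt":22,"oo":54,"u":95,"wj":32}]}
After op 6 (replace /c/bg 13): {"c":{"afa":[62,58,77],"bg":13,"zn":{"ho":43,"t":77,"w":28}},"gu":[{"d":33,"g":92,"hit":99,"l":76}],"mo":[{"a":37,"h":76,"m":21,"p":59},[31,78,71,30,79],{"oec":18,"qpg":53},[37,93],{"cry":90,"xh":12}],"rwk":[{"jwt":70,"qoz":8,"u":1},[6,93],{"c":39,"g":65,"mif":31},{"eqt":22,"oo":54,"u":95,"wj":32}]}
After op 7 (add /gu/0 70): {"c":{"afa":[62,58,77],"bg":13,"zn":{"ho":43,"t":77,"w":28}},"gu":[70,{"d":33,"g":92,"hit":99,"l":76}],"mo":[{"a":37,"h":76,"m":21,"p":59},[31,78,71,30,79],{"oec":18,"qpg":53},[37,93],{"cry":90,"xh":12}],"rwk":[{"jwt":70,"qoz":8,"u":1},[6,93],{"c":39,"g":65,"mif":31},{"eqt":22,"oo":54,"u":95,"wj":32}]}
After op 8 (replace /gu/1/l 45): {"c":{"afa":[62,58,77],"bg":13,"zn":{"ho":43,"t":77,"w":28}},"gu":[70,{"d":33,"g":92,"hit":99,"l":45}],"mo":[{"a":37,"h":76,"m":21,"p":59},[31,78,71,30,79],{"oec":18,"qpg":53},[37,93],{"cry":90,"xh":12}],"rwk":[{"jwt":70,"qoz":8,"u":1},[6,93],{"c":39,"g":65,"mif":31},{"eqt":22,"oo":54,"u":95,"wj":32}]}
After op 9 (add /mo/0 86): {"c":{"afa":[62,58,77],"bg":13,"zn":{"ho":43,"t":77,"w":28}},"gu":[70,{"d":33,"g":92,"hit":99,"l":45}],"mo":[86,{"a":37,"h":76,"m":21,"p":59},[31,78,71,30,79],{"oec":18,"qpg":53},[37,93],{"cry":90,"xh":12}],"rwk":[{"jwt":70,"qoz":8,"u":1},[6,93],{"c":39,"g":65,"mif":31},{"eqt":22,"oo":54,"u":95,"wj":32}]}
After op 10 (add /c/nak 95): {"c":{"afa":[62,58,77],"bg":13,"nak":95,"zn":{"ho":43,"t":77,"w":28}},"gu":[70,{"d":33,"g":92,"hit":99,"l":45}],"mo":[86,{"a":37,"h":76,"m":21,"p":59},[31,78,71,30,79],{"oec":18,"qpg":53},[37,93],{"cry":90,"xh":12}],"rwk":[{"jwt":70,"qoz":8,"u":1},[6,93],{"c":39,"g":65,"mif":31},{"eqt":22,"oo":54,"u":95,"wj":32}]}
Size at path /mo/4: 2

Answer: 2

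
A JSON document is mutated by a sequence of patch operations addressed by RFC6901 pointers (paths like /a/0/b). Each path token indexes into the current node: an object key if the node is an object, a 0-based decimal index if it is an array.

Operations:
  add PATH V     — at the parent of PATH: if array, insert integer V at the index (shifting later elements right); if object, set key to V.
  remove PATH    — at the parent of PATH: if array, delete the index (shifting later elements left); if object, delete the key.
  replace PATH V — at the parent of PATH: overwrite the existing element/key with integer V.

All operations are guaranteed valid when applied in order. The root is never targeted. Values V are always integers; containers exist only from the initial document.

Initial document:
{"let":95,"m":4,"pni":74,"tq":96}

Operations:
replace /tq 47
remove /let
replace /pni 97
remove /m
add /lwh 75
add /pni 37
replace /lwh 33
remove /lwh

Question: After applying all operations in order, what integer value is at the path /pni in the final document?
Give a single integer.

After op 1 (replace /tq 47): {"let":95,"m":4,"pni":74,"tq":47}
After op 2 (remove /let): {"m":4,"pni":74,"tq":47}
After op 3 (replace /pni 97): {"m":4,"pni":97,"tq":47}
After op 4 (remove /m): {"pni":97,"tq":47}
After op 5 (add /lwh 75): {"lwh":75,"pni":97,"tq":47}
After op 6 (add /pni 37): {"lwh":75,"pni":37,"tq":47}
After op 7 (replace /lwh 33): {"lwh":33,"pni":37,"tq":47}
After op 8 (remove /lwh): {"pni":37,"tq":47}
Value at /pni: 37

Answer: 37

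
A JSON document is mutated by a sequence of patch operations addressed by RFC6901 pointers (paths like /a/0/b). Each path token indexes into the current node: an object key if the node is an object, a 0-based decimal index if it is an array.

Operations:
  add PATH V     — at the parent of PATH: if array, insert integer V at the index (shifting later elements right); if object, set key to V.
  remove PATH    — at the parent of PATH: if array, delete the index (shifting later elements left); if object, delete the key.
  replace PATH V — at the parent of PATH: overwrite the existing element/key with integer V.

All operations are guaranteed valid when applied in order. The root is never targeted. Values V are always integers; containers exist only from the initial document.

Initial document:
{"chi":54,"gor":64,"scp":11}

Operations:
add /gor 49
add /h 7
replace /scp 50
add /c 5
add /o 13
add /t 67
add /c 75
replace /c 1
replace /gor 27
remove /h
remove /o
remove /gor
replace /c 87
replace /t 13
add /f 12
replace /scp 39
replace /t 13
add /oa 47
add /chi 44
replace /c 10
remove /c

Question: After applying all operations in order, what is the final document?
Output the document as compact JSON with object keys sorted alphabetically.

Answer: {"chi":44,"f":12,"oa":47,"scp":39,"t":13}

Derivation:
After op 1 (add /gor 49): {"chi":54,"gor":49,"scp":11}
After op 2 (add /h 7): {"chi":54,"gor":49,"h":7,"scp":11}
After op 3 (replace /scp 50): {"chi":54,"gor":49,"h":7,"scp":50}
After op 4 (add /c 5): {"c":5,"chi":54,"gor":49,"h":7,"scp":50}
After op 5 (add /o 13): {"c":5,"chi":54,"gor":49,"h":7,"o":13,"scp":50}
After op 6 (add /t 67): {"c":5,"chi":54,"gor":49,"h":7,"o":13,"scp":50,"t":67}
After op 7 (add /c 75): {"c":75,"chi":54,"gor":49,"h":7,"o":13,"scp":50,"t":67}
After op 8 (replace /c 1): {"c":1,"chi":54,"gor":49,"h":7,"o":13,"scp":50,"t":67}
After op 9 (replace /gor 27): {"c":1,"chi":54,"gor":27,"h":7,"o":13,"scp":50,"t":67}
After op 10 (remove /h): {"c":1,"chi":54,"gor":27,"o":13,"scp":50,"t":67}
After op 11 (remove /o): {"c":1,"chi":54,"gor":27,"scp":50,"t":67}
After op 12 (remove /gor): {"c":1,"chi":54,"scp":50,"t":67}
After op 13 (replace /c 87): {"c":87,"chi":54,"scp":50,"t":67}
After op 14 (replace /t 13): {"c":87,"chi":54,"scp":50,"t":13}
After op 15 (add /f 12): {"c":87,"chi":54,"f":12,"scp":50,"t":13}
After op 16 (replace /scp 39): {"c":87,"chi":54,"f":12,"scp":39,"t":13}
After op 17 (replace /t 13): {"c":87,"chi":54,"f":12,"scp":39,"t":13}
After op 18 (add /oa 47): {"c":87,"chi":54,"f":12,"oa":47,"scp":39,"t":13}
After op 19 (add /chi 44): {"c":87,"chi":44,"f":12,"oa":47,"scp":39,"t":13}
After op 20 (replace /c 10): {"c":10,"chi":44,"f":12,"oa":47,"scp":39,"t":13}
After op 21 (remove /c): {"chi":44,"f":12,"oa":47,"scp":39,"t":13}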